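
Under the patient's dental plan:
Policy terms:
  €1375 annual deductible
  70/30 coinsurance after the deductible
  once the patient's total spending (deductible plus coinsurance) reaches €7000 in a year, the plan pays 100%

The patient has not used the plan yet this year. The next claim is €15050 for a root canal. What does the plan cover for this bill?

Deductible not yet touched, so the first €1375 of the bill goes to the deductible.
The remaining €13675 (= €15050 − €1375) moves to coinsurance.
Patient's 30% share of €13675 is €4102.50.
That puts the patient's cost at €1375 + €4102.50 = €5477.50 before any cap.
Total out-of-pocket so far would be €0 + €5477.50 = €5477.50, below the €7000 cap — no reduction.
The plan picks up €15050 − €5477.50 = €9572.50.

€9572.50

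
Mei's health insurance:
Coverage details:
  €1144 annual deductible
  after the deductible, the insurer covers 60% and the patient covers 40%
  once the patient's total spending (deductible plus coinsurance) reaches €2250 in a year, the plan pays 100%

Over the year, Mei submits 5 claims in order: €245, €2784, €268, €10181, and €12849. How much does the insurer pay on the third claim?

€160.80

Claim 1 — €245: all of it applies to the deductible. Patient pays €245; OOP now €245. Plan pays €245 − €245 = €0.
Claim 2 — €2784: deductible takes €899, €1885 remains; patient's 40% is €754. Patient owes €1653 (running OOP €1898). Insurer: €2784 − €1653 = €1131.
Claim 3 — €268: deductible met; 40% of €268 = €107.20. Patient owes €107.20 (running OOP €2005.20). Insurer: €268 − €107.20 = €160.80.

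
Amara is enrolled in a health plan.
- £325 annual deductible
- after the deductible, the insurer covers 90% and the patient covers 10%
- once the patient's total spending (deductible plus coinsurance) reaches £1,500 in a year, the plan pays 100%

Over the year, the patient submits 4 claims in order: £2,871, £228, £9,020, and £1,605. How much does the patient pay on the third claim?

Claim 1 — £2,871: £325 finishes the deductible; £2,546 goes to coinsurance; coinsurance £2,546 × 10% = £254.60. Patient owes £579.60 (running OOP £579.60).
Claim 2 — £228: deductible already satisfied, so patient's share is 10% × £228 = £22.80. Patient owes £22.80 (running OOP £602.40).
Claim 3 — £9,020: deductible already satisfied, so patient's share is 10% × £9,020 = £902. OOP would hit £1,504.40 > £1,500, so the cap limits the patient to £1,500 − £602.40 = £897.60.

£897.60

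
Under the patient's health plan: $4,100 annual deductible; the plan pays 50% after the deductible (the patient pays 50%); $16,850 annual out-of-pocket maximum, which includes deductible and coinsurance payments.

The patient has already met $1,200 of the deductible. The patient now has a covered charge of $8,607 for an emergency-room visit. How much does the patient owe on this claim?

$5,753.50

$1,200 of the $4,100 deductible is already met, leaving $2,900.
The remaining $5,707 (= $8,607 − $2,900) moves to coinsurance.
Coinsurance: $5,707 × 50% = $2,853.50.
That puts the patient's cost at $2,900 + $2,853.50 = $5,753.50 before any cap.
Year-to-date out-of-pocket becomes $1,200 + $5,753.50 = $6,953.50, still under the $16,850 maximum, so no cap applies.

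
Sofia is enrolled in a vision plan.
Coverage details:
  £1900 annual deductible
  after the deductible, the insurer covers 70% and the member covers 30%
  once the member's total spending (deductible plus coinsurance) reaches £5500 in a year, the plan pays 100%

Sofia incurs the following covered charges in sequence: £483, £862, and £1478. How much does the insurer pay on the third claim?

£646.10

#1 (£483): fully absorbed by the deductible. Member pays £483; OOP now £483. Insurer: £483 − £483 = £0.
#2 (£862): all of it applies to the deductible. Member owes £862 (running OOP £1345). Insurer: £862 − £862 = £0.
#3 (£1478): deductible takes £555, £923 remains; 30% of £923 = £276.90. Cost to member: £831.90. OOP to date £2176.90. Plan pays £1478 − £831.90 = £646.10.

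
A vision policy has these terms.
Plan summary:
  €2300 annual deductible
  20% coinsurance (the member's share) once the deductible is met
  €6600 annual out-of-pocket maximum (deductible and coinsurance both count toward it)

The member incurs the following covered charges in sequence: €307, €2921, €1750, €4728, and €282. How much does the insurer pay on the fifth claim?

€225.60

Claim 1 — €307: fully absorbed by the deductible. Member pays €307; OOP now €307. Plan pays €307 − €307 = €0.
Claim 2 — €2921: deductible takes €1993, €928 remains; 20% of €928 = €185.60. Member pays €2178.60; OOP now €2485.60. Plan pays €2921 − €2178.60 = €742.40.
Claim 3 — €1750: deductible already satisfied, so member's share is 20% × €1750 = €350. Member pays €350; OOP now €2835.60. Insurer: €1750 − €350 = €1400.
Claim 4 — €4728: 20% coinsurance on €4728 = €945.60. Member pays €945.60; OOP now €3781.20. Plan pays €4728 − €945.60 = €3782.40.
Claim 5 — €282: deductible already satisfied, so member's share is 20% × €282 = €56.40. Cost to member: €56.40. OOP to date €3837.60. Plan pays €282 − €56.40 = €225.60.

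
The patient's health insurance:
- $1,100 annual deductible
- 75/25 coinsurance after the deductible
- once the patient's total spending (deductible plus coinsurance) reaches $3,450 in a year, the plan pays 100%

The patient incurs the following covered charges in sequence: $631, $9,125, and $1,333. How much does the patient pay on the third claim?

Claim 1 ($631): fully absorbed by the deductible. Patient owes $631 (running OOP $631).
Claim 2 ($9,125): $469 finishes the deductible; $8,656 goes to coinsurance; 25% of $8,656 = $2,164. Cost to patient: $2,633. OOP to date $3,264.
Claim 3 ($1,333): deductible already satisfied, so patient's share is 25% × $1,333 = $333.25. That would push OOP to $3,597.25, over the $3,450 cap, so patient pays $3,450 − $3,264 = $186.

$186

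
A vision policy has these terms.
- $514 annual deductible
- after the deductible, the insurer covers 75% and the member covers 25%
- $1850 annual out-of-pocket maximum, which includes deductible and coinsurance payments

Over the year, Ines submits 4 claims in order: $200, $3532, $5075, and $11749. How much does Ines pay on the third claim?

$531.50

Bill 1, $200: all of it applies to the deductible. Member owes $200 (running OOP $200).
Bill 2, $3532: $314 to deductible, leaving $3218; coinsurance $3218 × 25% = $804.50. Member owes $1118.50 (running OOP $1318.50).
Bill 3, $5075: deductible already satisfied, so member's share is 25% × $5075 = $1268.75. OOP would hit $2587.25 > $1850, so the cap limits the member to $1850 − $1318.50 = $531.50.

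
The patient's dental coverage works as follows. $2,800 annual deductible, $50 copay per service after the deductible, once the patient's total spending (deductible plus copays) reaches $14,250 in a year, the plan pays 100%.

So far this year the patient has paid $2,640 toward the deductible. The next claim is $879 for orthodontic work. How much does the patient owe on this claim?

$210

Remaining deductible: $2,800 − $2,640 = $160.
After the $160 deductible portion, $879 − $160 = $719 is subject to the copay.
Copay on this service: $50.
That puts the patient's cost at $160 + $50 = $210 before any cap.
Year-to-date out-of-pocket becomes $2,640 + $210 = $2,850, still under the $14,250 maximum, so no cap applies.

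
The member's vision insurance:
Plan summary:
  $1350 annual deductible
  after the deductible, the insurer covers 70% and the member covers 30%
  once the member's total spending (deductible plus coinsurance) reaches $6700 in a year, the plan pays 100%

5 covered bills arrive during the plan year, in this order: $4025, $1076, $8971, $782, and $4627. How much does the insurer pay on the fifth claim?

$3328.20

Claim 1 ($4025): deductible takes $1350, $2675 remains; 30% of $2675 = $802.50. Member pays $2152.50; OOP now $2152.50. Plan pays $4025 − $2152.50 = $1872.50.
Claim 2 ($1076): deductible met; 30% of $1076 = $322.80. Member owes $322.80 (running OOP $2475.30). Plan pays $1076 − $322.80 = $753.20.
Claim 3 ($8971): deductible already satisfied, so member's share is 30% × $8971 = $2691.30. Member owes $2691.30 (running OOP $5166.60). Plan pays $8971 − $2691.30 = $6279.70.
Claim 4 ($782): deductible already satisfied, so member's share is 30% × $782 = $234.60. Member owes $234.60 (running OOP $5401.20). Plan pays $782 − $234.60 = $547.40.
Claim 5 ($4627): 30% coinsurance on $4627 = $1388.10. Adding that to $5401.20 gives $6789.30, past the $6700 cap; member pays only $6700 − $5401.20 = $1298.80. Plan pays $4627 − $1298.80 = $3328.20.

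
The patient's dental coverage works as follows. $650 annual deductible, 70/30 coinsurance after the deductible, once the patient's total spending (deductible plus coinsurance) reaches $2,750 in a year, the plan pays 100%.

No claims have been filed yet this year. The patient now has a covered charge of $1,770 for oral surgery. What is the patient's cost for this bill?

$986

Nothing has been paid toward the $650 deductible, so the first $650 of this charge is applied there.
The remaining $1,120 (= $1,770 − $650) moves to coinsurance.
Patient's 30% share of $1,120 is $336.
That puts the patient's cost at $650 + $336 = $986 before any cap.
Total out-of-pocket so far would be $0 + $986 = $986, below the $2,750 cap — no reduction.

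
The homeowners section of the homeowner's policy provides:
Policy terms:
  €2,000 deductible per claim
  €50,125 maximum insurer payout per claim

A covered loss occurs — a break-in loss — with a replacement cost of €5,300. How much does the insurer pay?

Less the €2,000 deductible: €5,300 − €2,000 = €3,300.
That's under the €50,125 cap, so the insurer reimburses the full €3,300.

€3,300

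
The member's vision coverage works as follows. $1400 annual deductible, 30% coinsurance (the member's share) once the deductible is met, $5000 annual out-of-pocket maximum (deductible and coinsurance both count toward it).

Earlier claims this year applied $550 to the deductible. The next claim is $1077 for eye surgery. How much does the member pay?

Deductible still to meet: $1400 − $550 = $850.
That leaves $1077 − $850 = $227 for coinsurance.
Coinsurance: $227 × 30% = $68.10.
So the member owes $850 + $68.10 = $918.10 before any cap.
Total out-of-pocket so far would be $550 + $918.10 = $1468.10, below the $5000 cap — no reduction.

$918.10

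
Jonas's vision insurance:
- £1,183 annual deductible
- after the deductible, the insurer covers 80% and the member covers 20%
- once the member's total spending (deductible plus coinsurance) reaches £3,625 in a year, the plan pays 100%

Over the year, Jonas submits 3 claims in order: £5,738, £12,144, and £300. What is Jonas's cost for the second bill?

Claim 1 — £5,738: £1,183 finishes the deductible; £4,555 goes to coinsurance; member's 20% is £911. Cost to member: £2,094. OOP to date £2,094.
Claim 2 — £12,144: deductible already satisfied, so member's share is 20% × £12,144 = £2,428.80. That would push OOP to £4,522.80, over the £3,625 cap, so member pays £3,625 − £2,094 = £1,531.

£1,531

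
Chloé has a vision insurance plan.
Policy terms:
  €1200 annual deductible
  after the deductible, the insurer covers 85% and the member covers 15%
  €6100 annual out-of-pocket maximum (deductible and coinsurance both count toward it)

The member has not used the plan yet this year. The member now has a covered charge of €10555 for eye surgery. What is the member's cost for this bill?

Deductible not yet touched, so the first €1200 of the bill goes to the deductible.
After the €1200 deductible portion, €10555 − €1200 = €9355 is subject to coinsurance.
15% of €9355 = €1403.25 falls to the member.
Member responsibility before any cap: €1200 + €1403.25 = €2603.25.
Year-to-date out-of-pocket becomes €0 + €2603.25 = €2603.25, still under the €6100 maximum, so no cap applies.

€2603.25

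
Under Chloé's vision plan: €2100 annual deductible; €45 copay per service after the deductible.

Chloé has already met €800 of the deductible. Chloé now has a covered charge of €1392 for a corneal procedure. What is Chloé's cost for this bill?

Deductible still to meet: €2100 − €800 = €1300.
After the €1300 deductible portion, €1392 − €1300 = €92 is subject to the copay.
Copay on this service: €45.
So the member owes €1300 + €45 = €1345.

€1345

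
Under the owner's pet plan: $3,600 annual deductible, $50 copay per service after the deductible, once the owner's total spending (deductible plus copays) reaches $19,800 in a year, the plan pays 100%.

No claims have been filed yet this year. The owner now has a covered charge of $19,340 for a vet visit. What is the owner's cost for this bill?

$3,650

The full $3,600 deductible is still open; $3,600 of this bill applies to it.
After the $3,600 deductible portion, $19,340 − $3,600 = $15,740 is subject to the copay.
Copay on this service: $50.
So the owner owes $3,600 + $50 = $3,650 before any cap.
Year-to-date out-of-pocket becomes $0 + $3,650 = $3,650, still under the $19,800 maximum, so no cap applies.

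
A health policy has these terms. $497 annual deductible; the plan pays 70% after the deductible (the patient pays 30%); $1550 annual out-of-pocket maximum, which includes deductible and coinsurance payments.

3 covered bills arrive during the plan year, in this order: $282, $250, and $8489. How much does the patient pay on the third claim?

$1042.50

Bill 1, $282: fully absorbed by the deductible. Patient owes $282 (running OOP $282).
Bill 2, $250: deductible takes $215, $35 remains; coinsurance $35 × 30% = $10.50. Cost to patient: $225.50. OOP to date $507.50.
Bill 3, $8489: deductible already satisfied, so patient's share is 30% × $8489 = $2546.70. Adding that to $507.50 gives $3054.20, past the $1550 cap; patient pays only $1550 − $507.50 = $1042.50.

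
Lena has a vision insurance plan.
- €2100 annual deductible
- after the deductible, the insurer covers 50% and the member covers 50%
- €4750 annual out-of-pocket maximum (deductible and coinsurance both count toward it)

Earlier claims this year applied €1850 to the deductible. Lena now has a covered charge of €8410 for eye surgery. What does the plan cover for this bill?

Deductible still to meet: €2100 − €1850 = €250.
That leaves €8410 − €250 = €8160 for coinsurance.
Coinsurance: €8160 × 50% = €4080.
That puts the member's cost at €250 + €4080 = €4330 before any cap.
Adding €4330 to the €1850 already spent would give €6180, which exceeds the €4750 cap; the member pays just €4750 − €1850 = €2900.
The insurer covers the remainder: €8410 − €2900 = €5510.

€5510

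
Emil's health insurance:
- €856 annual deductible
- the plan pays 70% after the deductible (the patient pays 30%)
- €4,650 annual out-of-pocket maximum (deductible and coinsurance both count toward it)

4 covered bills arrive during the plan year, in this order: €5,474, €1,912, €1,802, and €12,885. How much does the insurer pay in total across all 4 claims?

Claim 1 — €5,474: €856 to deductible, leaving €4,618; 30% of €4,618 = €1,385.40. Patient pays €2,241.40; OOP now €2,241.40. Plan pays €5,474 − €2,241.40 = €3,232.60.
Claim 2 — €1,912: deductible already satisfied, so patient's share is 30% × €1,912 = €573.60. Cost to patient: €573.60. OOP to date €2,815. Insurer: €1,912 − €573.60 = €1,338.40.
Claim 3 — €1,802: 30% coinsurance on €1,802 = €540.60. Patient pays €540.60; OOP now €3,355.60. Insurer: €1,802 − €540.60 = €1,261.40.
Claim 4 — €12,885: 30% coinsurance on €12,885 = €3,865.50. Adding that to €3,355.60 gives €7,221.10, past the €4,650 cap; patient pays only €4,650 − €3,355.60 = €1,294.40. Insurer: €12,885 − €1,294.40 = €11,590.60.
Insurer total: €3,232.60 + €1,338.40 + €1,261.40 + €11,590.60 = €17,423.

€17,423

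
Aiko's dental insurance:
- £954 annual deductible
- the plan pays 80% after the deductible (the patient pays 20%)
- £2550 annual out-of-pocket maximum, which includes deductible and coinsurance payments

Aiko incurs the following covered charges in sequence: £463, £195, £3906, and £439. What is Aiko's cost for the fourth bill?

Bill 1, £463: entire amount goes to the deductible. Patient pays £463; OOP now £463.
Bill 2, £195: all of it applies to the deductible. Patient owes £195 (running OOP £658).
Bill 3, £3906: £296 finishes the deductible; £3610 goes to coinsurance; coinsurance £3610 × 20% = £722. Patient pays £1018; OOP now £1676.
Bill 4, £439: deductible already satisfied, so patient's share is 20% × £439 = £87.80. Cost to patient: £87.80. OOP to date £1763.80.

£87.80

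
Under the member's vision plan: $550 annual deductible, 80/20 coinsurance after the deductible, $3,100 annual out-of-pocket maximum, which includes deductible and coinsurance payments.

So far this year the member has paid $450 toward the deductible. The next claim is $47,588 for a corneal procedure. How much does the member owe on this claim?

$2,650

Deductible still to meet: $550 − $450 = $100.
The remaining $47,488 (= $47,588 − $100) moves to coinsurance.
20% of $47,488 = $9,497.60 falls to the member.
So the member owes $100 + $9,497.60 = $9,597.60 before any cap.
Adding $9,597.60 to the $450 already spent would give $10,047.60, which exceeds the $3,100 cap; the member pays just $3,100 − $450 = $2,650.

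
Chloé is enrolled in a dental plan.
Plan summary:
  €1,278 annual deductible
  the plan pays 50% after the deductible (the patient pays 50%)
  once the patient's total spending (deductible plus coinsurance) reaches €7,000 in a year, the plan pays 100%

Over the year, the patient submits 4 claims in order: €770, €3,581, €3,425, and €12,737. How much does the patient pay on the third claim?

#1 (€770): all of it applies to the deductible. Cost to patient: €770. OOP to date €770.
#2 (€3,581): €508 finishes the deductible; €3,073 goes to coinsurance; coinsurance €3,073 × 50% = €1,536.50. Patient owes €2,044.50 (running OOP €2,814.50).
#3 (€3,425): 50% coinsurance on €3,425 = €1,712.50. Patient owes €1,712.50 (running OOP €4,527).

€1,712.50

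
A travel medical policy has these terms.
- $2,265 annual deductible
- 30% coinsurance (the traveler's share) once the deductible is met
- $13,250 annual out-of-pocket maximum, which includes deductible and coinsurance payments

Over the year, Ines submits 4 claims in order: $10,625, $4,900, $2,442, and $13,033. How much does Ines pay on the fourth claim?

$3,909.90

Bill 1, $10,625: $2,265 to deductible, leaving $8,360; coinsurance $8,360 × 30% = $2,508. Cost to traveler: $4,773. OOP to date $4,773.
Bill 2, $4,900: deductible already satisfied, so traveler's share is 30% × $4,900 = $1,470. Traveler pays $1,470; OOP now $6,243.
Bill 3, $2,442: deductible met; 30% of $2,442 = $732.60. Cost to traveler: $732.60. OOP to date $6,975.60.
Bill 4, $13,033: 30% coinsurance on $13,033 = $3,909.90. Cost to traveler: $3,909.90. OOP to date $10,885.50.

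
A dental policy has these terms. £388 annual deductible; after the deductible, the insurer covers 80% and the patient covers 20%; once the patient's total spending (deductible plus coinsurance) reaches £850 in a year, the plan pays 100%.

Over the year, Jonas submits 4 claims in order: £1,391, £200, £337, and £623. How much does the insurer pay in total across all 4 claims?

£1,730.40

Claim 1 (£1,391): £388 finishes the deductible; £1,003 goes to coinsurance; coinsurance £1,003 × 20% = £200.60. Patient pays £588.60; OOP now £588.60. Insurer: £1,391 − £588.60 = £802.40.
Claim 2 (£200): deductible met; 20% of £200 = £40. Patient pays £40; OOP now £628.60. Plan pays £200 − £40 = £160.
Claim 3 (£337): 20% coinsurance on £337 = £67.40. Patient owes £67.40 (running OOP £696). Plan pays £337 − £67.40 = £269.60.
Claim 4 (£623): deductible already satisfied, so patient's share is 20% × £623 = £124.60. Cost to patient: £124.60. OOP to date £820.60. Insurer: £623 − £124.60 = £498.40.
Insurer total: £802.40 + £160 + £269.60 + £498.40 = £1,730.40.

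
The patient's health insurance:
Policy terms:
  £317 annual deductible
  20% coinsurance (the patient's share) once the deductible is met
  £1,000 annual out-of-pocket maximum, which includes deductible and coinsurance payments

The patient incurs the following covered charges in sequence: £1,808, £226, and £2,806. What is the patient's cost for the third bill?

£339.60

Claim 1 — £1,808: £317 to deductible, leaving £1,491; coinsurance £1,491 × 20% = £298.20. Cost to patient: £615.20. OOP to date £615.20.
Claim 2 — £226: 20% coinsurance on £226 = £45.20. Patient owes £45.20 (running OOP £660.40).
Claim 3 — £2,806: deductible already satisfied, so patient's share is 20% × £2,806 = £561.20. OOP would hit £1,221.60 > £1,000, so the cap limits the patient to £1,000 − £660.40 = £339.60.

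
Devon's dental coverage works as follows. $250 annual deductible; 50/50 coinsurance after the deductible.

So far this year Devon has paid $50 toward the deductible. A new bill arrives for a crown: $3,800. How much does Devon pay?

$50 of the $250 deductible is already met, leaving $200.
After the $200 deductible portion, $3,800 − $200 = $3,600 is subject to coinsurance.
Coinsurance: $3,600 × 50% = $1,800.
That puts the patient's cost at $200 + $1,800 = $2,000.

$2,000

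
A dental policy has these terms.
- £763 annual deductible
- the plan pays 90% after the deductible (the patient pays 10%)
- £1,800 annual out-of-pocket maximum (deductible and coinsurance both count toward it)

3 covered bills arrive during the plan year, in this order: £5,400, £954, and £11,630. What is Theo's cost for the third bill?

Bill 1, £5,400: deductible takes £763, £4,637 remains; 10% of £4,637 = £463.70. Patient pays £1,226.70; OOP now £1,226.70.
Bill 2, £954: deductible met; 10% of £954 = £95.40. Patient pays £95.40; OOP now £1,322.10.
Bill 3, £11,630: 10% coinsurance on £11,630 = £1,163. OOP would hit £2,485.10 > £1,800, so the cap limits the patient to £1,800 − £1,322.10 = £477.90.

£477.90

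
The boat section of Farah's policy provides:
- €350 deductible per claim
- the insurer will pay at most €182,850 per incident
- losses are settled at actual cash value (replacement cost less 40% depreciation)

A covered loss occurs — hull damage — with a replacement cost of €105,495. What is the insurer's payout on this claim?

Depreciate 40%: the covered value is €105,495 × 0.6 = €63,297.
Subtract the deductible: €63,297 − €350 = €62,947.
That's under the €182,850 cap, so the insurer reimburses the full €62,947.

€62,947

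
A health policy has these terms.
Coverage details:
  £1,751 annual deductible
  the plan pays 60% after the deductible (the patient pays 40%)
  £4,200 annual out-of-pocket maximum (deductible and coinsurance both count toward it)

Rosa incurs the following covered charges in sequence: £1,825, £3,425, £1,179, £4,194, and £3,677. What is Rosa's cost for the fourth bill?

#1 (£1,825): deductible takes £1,751, £74 remains; patient's 40% is £29.60. Patient pays £1,780.60; OOP now £1,780.60.
#2 (£3,425): deductible met; 40% of £3,425 = £1,370. Cost to patient: £1,370. OOP to date £3,150.60.
#3 (£1,179): deductible already satisfied, so patient's share is 40% × £1,179 = £471.60. Patient pays £471.60; OOP now £3,622.20.
#4 (£4,194): 40% coinsurance on £4,194 = £1,677.60. That would push OOP to £5,299.80, over the £4,200 cap, so patient pays £4,200 − £3,622.20 = £577.80.

£577.80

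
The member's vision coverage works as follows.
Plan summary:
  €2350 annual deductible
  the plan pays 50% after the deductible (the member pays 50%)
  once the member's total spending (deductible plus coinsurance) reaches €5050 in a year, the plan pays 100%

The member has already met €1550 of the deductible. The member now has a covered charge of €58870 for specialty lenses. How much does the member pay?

Remaining deductible: €2350 − €1550 = €800.
The remaining €58070 (= €58870 − €800) moves to coinsurance.
50% of €58070 = €29035 falls to the member.
That puts the member's cost at €800 + €29035 = €29835 before any cap.
Adding €29835 to the €1550 already spent would give €31385, which exceeds the €5050 cap; the member pays just €5050 − €1550 = €3500.

€3500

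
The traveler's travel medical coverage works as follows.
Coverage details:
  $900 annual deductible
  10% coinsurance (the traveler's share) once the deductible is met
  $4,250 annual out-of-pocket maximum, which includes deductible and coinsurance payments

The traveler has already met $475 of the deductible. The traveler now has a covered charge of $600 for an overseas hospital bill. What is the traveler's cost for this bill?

$442.50

$475 of the $900 deductible is already met, leaving $425.
The remaining $175 (= $600 − $425) moves to coinsurance.
10% of $175 = $17.50 falls to the traveler.
So the traveler owes $425 + $17.50 = $442.50 before any cap.
Year-to-date out-of-pocket becomes $475 + $442.50 = $917.50, still under the $4,250 maximum, so no cap applies.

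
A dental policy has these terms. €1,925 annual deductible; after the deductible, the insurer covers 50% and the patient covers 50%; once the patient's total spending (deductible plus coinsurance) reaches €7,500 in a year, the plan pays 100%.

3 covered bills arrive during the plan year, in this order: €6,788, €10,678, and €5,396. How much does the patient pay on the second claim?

Bill 1, €6,788: €1,925 to deductible, leaving €4,863; patient's 50% is €2,431.50. Patient pays €4,356.50; OOP now €4,356.50.
Bill 2, €10,678: deductible met; 50% of €10,678 = €5,339. That would push OOP to €9,695.50, over the €7,500 cap, so patient pays €7,500 − €4,356.50 = €3,143.50.

€3,143.50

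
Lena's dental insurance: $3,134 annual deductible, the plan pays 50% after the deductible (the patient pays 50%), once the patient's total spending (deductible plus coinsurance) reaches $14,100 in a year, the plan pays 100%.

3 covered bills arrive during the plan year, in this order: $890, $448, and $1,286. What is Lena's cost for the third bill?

$1,286

Bill 1, $890: entire amount goes to the deductible. Patient pays $890; OOP now $890.
Bill 2, $448: entire amount goes to the deductible. Patient owes $448 (running OOP $1,338).
Bill 3, $1,286: entire amount goes to the deductible. Patient pays $1,286; OOP now $2,624.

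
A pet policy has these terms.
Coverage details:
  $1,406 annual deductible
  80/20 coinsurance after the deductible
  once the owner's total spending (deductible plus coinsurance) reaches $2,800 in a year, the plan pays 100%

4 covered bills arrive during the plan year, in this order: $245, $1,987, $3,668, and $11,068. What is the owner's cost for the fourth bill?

$495.20

Claim 1 ($245): entire amount goes to the deductible. Cost to owner: $245. OOP to date $245.
Claim 2 ($1,987): deductible takes $1,161, $826 remains; owner's 20% is $165.20. Owner pays $1,326.20; OOP now $1,571.20.
Claim 3 ($3,668): deductible met; 20% of $3,668 = $733.60. Owner pays $733.60; OOP now $2,304.80.
Claim 4 ($11,068): 20% coinsurance on $11,068 = $2,213.60. That would push OOP to $4,518.40, over the $2,800 cap, so owner pays $2,800 − $2,304.80 = $495.20.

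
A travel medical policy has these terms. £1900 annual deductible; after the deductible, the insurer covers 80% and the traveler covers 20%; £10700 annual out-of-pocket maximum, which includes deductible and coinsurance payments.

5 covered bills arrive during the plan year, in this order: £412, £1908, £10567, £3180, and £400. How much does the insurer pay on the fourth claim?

£2544

#1 (£412): fully absorbed by the deductible. Traveler owes £412 (running OOP £412). Insurer: £412 − £412 = £0.
#2 (£1908): £1488 finishes the deductible; £420 goes to coinsurance; traveler's 20% is £84. Cost to traveler: £1572. OOP to date £1984. Insurer: £1908 − £1572 = £336.
#3 (£10567): deductible met; 20% of £10567 = £2113.40. Traveler owes £2113.40 (running OOP £4097.40). Insurer: £10567 − £2113.40 = £8453.60.
#4 (£3180): 20% coinsurance on £3180 = £636. Traveler owes £636 (running OOP £4733.40). Plan pays £3180 − £636 = £2544.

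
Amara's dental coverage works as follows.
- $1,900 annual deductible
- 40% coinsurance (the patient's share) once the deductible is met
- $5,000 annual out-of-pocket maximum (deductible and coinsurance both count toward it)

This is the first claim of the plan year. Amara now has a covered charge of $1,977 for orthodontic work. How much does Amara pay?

$1,930.80

Deductible not yet touched, so the first $1,900 of the bill goes to the deductible.
The remaining $77 (= $1,977 − $1,900) moves to coinsurance.
Patient's 40% share of $77 is $30.80.
Patient responsibility before any cap: $1,900 + $30.80 = $1,930.80.
Total out-of-pocket so far would be $0 + $1,930.80 = $1,930.80, below the $5,000 cap — no reduction.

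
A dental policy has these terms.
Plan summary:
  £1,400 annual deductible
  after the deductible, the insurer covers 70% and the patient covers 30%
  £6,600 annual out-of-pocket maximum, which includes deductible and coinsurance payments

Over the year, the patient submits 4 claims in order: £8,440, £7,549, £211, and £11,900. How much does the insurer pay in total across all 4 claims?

£21,500

#1 (£8,440): £1,400 finishes the deductible; £7,040 goes to coinsurance; coinsurance £7,040 × 30% = £2,112. Cost to patient: £3,512. OOP to date £3,512. Insurer: £8,440 − £3,512 = £4,928.
#2 (£7,549): deductible met; 30% of £7,549 = £2,264.70. Patient pays £2,264.70; OOP now £5,776.70. Plan pays £7,549 − £2,264.70 = £5,284.30.
#3 (£211): deductible already satisfied, so patient's share is 30% × £211 = £63.30. Patient owes £63.30 (running OOP £5,840). Plan pays £211 − £63.30 = £147.70.
#4 (£11,900): deductible already satisfied, so patient's share is 30% × £11,900 = £3,570. OOP would hit £9,410 > £6,600, so the cap limits the patient to £6,600 − £5,840 = £760. Insurer: £11,900 − £760 = £11,140.
Insurer total: £4,928 + £5,284.30 + £147.70 + £11,140 = £21,500.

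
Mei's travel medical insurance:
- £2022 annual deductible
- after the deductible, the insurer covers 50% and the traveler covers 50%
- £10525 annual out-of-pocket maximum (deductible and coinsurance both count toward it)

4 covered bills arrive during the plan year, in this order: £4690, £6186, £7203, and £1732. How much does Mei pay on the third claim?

#1 (£4690): deductible takes £2022, £2668 remains; coinsurance £2668 × 50% = £1334. Traveler owes £3356 (running OOP £3356).
#2 (£6186): deductible already satisfied, so traveler's share is 50% × £6186 = £3093. Cost to traveler: £3093. OOP to date £6449.
#3 (£7203): 50% coinsurance on £7203 = £3601.50. Cost to traveler: £3601.50. OOP to date £10050.50.

£3601.50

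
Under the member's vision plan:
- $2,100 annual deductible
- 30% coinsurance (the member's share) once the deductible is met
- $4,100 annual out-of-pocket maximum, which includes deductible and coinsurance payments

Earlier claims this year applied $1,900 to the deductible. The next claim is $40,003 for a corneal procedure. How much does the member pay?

$2,200

$1,900 of the $2,100 deductible is already met, leaving $200.
That leaves $40,003 − $200 = $39,803 for coinsurance.
Coinsurance: $39,803 × 30% = $11,940.90.
That puts the member's cost at $200 + $11,940.90 = $12,140.90 before any cap.
Adding $12,140.90 to the $1,900 already spent would give $14,040.90, which exceeds the $4,100 cap; the member pays just $4,100 − $1,900 = $2,200.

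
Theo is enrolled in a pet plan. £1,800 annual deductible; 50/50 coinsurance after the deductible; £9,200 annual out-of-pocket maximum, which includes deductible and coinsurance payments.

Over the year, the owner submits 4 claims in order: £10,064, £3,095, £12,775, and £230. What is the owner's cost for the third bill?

#1 (£10,064): deductible takes £1,800, £8,264 remains; coinsurance £8,264 × 50% = £4,132. Cost to owner: £5,932. OOP to date £5,932.
#2 (£3,095): 50% coinsurance on £3,095 = £1,547.50. Owner owes £1,547.50 (running OOP £7,479.50).
#3 (£12,775): 50% coinsurance on £12,775 = £6,387.50. Adding that to £7,479.50 gives £13,867, past the £9,200 cap; owner pays only £9,200 − £7,479.50 = £1,720.50.

£1,720.50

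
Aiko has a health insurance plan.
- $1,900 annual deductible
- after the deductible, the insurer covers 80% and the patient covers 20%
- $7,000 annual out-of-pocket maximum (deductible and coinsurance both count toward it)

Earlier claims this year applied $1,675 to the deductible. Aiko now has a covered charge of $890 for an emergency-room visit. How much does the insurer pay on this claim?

Deductible still to meet: $1,900 − $1,675 = $225.
The remaining $665 (= $890 − $225) moves to coinsurance.
Coinsurance: $665 × 20% = $133.
That puts the patient's cost at $225 + $133 = $358 before any cap.
Year-to-date out-of-pocket becomes $1,675 + $358 = $2,033, still under the $7,000 maximum, so no cap applies.
The plan picks up $890 − $358 = $532.

$532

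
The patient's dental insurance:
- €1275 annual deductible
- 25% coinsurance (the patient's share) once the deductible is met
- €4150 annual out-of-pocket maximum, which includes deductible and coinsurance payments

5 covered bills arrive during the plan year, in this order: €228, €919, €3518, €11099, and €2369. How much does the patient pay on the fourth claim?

#1 (€228): all of it applies to the deductible. Patient pays €228; OOP now €228.
#2 (€919): all of it applies to the deductible. Cost to patient: €919. OOP to date €1147.
#3 (€3518): €128 to deductible, leaving €3390; 25% of €3390 = €847.50. Patient pays €975.50; OOP now €2122.50.
#4 (€11099): 25% coinsurance on €11099 = €2774.75. Adding that to €2122.50 gives €4897.25, past the €4150 cap; patient pays only €4150 − €2122.50 = €2027.50.

€2027.50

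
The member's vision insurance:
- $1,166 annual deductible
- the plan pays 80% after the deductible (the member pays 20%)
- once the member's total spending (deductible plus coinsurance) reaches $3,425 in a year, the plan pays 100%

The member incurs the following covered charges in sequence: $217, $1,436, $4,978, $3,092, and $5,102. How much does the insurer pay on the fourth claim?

#1 ($217): entire amount goes to the deductible. Member owes $217 (running OOP $217). Plan pays $217 − $217 = $0.
#2 ($1,436): $949 to deductible, leaving $487; coinsurance $487 × 20% = $97.40. Cost to member: $1,046.40. OOP to date $1,263.40. Plan pays $1,436 − $1,046.40 = $389.60.
#3 ($4,978): deductible met; 20% of $4,978 = $995.60. Member owes $995.60 (running OOP $2,259). Insurer: $4,978 − $995.60 = $3,982.40.
#4 ($3,092): 20% coinsurance on $3,092 = $618.40. Member owes $618.40 (running OOP $2,877.40). Insurer: $3,092 − $618.40 = $2,473.60.

$2,473.60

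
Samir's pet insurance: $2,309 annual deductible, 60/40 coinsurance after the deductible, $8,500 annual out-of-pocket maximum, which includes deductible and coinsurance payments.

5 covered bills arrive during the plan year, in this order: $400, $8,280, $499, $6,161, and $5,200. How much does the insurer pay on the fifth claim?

$4,221.40

Bill 1, $400: fully absorbed by the deductible. Owner pays $400; OOP now $400. Insurer: $400 − $400 = $0.
Bill 2, $8,280: deductible takes $1,909, $6,371 remains; 40% of $6,371 = $2,548.40. Owner owes $4,457.40 (running OOP $4,857.40). Insurer: $8,280 − $4,457.40 = $3,822.60.
Bill 3, $499: deductible already satisfied, so owner's share is 40% × $499 = $199.60. Owner owes $199.60 (running OOP $5,057). Plan pays $499 − $199.60 = $299.40.
Bill 4, $6,161: deductible met; 40% of $6,161 = $2,464.40. Owner pays $2,464.40; OOP now $7,521.40. Insurer: $6,161 − $2,464.40 = $3,696.60.
Bill 5, $5,200: 40% coinsurance on $5,200 = $2,080. Adding that to $7,521.40 gives $9,601.40, past the $8,500 cap; owner pays only $8,500 − $7,521.40 = $978.60. Insurer: $5,200 − $978.60 = $4,221.40.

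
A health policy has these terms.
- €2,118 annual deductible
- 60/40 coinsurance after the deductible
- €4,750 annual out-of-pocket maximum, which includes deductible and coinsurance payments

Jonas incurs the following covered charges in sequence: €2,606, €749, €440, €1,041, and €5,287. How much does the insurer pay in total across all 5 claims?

Bill 1, €2,606: €2,118 finishes the deductible; €488 goes to coinsurance; patient's 40% is €195.20. Patient pays €2,313.20; OOP now €2,313.20. Plan pays €2,606 − €2,313.20 = €292.80.
Bill 2, €749: deductible met; 40% of €749 = €299.60. Cost to patient: €299.60. OOP to date €2,612.80. Plan pays €749 − €299.60 = €449.40.
Bill 3, €440: deductible met; 40% of €440 = €176. Patient pays €176; OOP now €2,788.80. Insurer: €440 − €176 = €264.
Bill 4, €1,041: deductible already satisfied, so patient's share is 40% × €1,041 = €416.40. Cost to patient: €416.40. OOP to date €3,205.20. Insurer: €1,041 − €416.40 = €624.60.
Bill 5, €5,287: 40% coinsurance on €5,287 = €2,114.80. OOP would hit €5,320 > €4,750, so the cap limits the patient to €4,750 − €3,205.20 = €1,544.80. Insurer: €5,287 − €1,544.80 = €3,742.20.
Insurer total: €292.80 + €449.40 + €264 + €624.60 + €3,742.20 = €5,373.

€5,373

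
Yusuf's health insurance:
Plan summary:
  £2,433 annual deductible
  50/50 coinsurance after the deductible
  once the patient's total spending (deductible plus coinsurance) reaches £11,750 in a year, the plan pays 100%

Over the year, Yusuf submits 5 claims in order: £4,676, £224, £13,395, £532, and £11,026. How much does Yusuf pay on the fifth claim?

Claim 1 — £4,676: £2,433 finishes the deductible; £2,243 goes to coinsurance; 50% of £2,243 = £1,121.50. Patient pays £3,554.50; OOP now £3,554.50.
Claim 2 — £224: 50% coinsurance on £224 = £112. Patient owes £112 (running OOP £3,666.50).
Claim 3 — £13,395: 50% coinsurance on £13,395 = £6,697.50. Patient pays £6,697.50; OOP now £10,364.
Claim 4 — £532: deductible met; 50% of £532 = £266. Cost to patient: £266. OOP to date £10,630.
Claim 5 — £11,026: deductible met; 50% of £11,026 = £5,513. OOP would hit £16,143 > £11,750, so the cap limits the patient to £11,750 − £10,630 = £1,120.

£1,120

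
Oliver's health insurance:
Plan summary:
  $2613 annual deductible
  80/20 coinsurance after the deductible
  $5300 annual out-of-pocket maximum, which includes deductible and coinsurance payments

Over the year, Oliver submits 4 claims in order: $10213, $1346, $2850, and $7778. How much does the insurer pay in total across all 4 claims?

Bill 1, $10213: $2613 to deductible, leaving $7600; coinsurance $7600 × 20% = $1520. Cost to patient: $4133. OOP to date $4133. Plan pays $10213 − $4133 = $6080.
Bill 2, $1346: 20% coinsurance on $1346 = $269.20. Patient pays $269.20; OOP now $4402.20. Insurer: $1346 − $269.20 = $1076.80.
Bill 3, $2850: 20% coinsurance on $2850 = $570. Patient pays $570; OOP now $4972.20. Plan pays $2850 − $570 = $2280.
Bill 4, $7778: deductible already satisfied, so patient's share is 20% × $7778 = $1555.60. Adding that to $4972.20 gives $6527.80, past the $5300 cap; patient pays only $5300 − $4972.20 = $327.80. Plan pays $7778 − $327.80 = $7450.20.
Insurer total: $6080 + $1076.80 + $2280 + $7450.20 = $16887.

$16887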